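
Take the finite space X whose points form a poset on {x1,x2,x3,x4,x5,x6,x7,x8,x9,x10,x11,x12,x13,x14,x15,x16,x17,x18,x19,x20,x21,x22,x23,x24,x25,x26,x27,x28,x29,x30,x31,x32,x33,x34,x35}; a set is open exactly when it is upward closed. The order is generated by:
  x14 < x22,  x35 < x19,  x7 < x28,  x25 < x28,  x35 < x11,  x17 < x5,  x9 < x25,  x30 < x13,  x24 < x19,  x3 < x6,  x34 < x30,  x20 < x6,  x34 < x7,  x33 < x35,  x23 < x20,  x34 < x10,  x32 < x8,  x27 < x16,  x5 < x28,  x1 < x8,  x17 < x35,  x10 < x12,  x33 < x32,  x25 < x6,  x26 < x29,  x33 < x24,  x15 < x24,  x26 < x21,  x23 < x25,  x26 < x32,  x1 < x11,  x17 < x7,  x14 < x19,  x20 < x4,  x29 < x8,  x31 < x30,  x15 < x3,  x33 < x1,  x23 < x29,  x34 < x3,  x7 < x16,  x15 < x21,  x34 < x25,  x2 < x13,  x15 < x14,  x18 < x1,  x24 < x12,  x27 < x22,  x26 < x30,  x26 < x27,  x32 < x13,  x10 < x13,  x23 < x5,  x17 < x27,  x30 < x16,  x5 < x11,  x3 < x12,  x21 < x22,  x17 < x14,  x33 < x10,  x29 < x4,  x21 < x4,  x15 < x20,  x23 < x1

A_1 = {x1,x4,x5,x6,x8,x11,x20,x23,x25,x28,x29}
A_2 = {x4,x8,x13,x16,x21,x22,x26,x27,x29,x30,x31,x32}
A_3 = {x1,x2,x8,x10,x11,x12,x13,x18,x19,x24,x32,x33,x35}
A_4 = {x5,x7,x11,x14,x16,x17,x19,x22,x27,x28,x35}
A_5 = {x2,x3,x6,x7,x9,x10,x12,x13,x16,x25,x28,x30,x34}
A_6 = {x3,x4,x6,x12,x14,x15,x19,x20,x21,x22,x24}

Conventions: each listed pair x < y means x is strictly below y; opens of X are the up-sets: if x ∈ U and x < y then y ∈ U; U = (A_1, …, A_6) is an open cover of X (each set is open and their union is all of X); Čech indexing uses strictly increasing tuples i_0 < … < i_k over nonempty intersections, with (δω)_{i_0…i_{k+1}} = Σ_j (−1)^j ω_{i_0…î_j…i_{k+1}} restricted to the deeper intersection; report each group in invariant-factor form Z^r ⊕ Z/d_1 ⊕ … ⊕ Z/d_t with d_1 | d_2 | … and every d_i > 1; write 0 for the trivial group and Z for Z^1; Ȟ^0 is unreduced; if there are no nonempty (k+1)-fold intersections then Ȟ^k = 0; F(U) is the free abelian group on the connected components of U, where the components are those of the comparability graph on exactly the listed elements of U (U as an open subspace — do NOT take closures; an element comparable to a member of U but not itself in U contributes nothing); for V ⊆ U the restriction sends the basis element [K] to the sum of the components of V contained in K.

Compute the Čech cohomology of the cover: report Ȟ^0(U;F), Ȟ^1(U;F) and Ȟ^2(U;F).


Ȟ^0 = Z, Ȟ^1 = 0, Ȟ^2 = Z/2

nerve of the cover:
  A12={x4,x8,x29} A13={x1,x8,x11} A14={x5,x11,x28} A15={x6,x25,x28} A16={x4,x6,x20} A23={x8,x13,x32} A24={x16,x22,x27} A25={x13,x16,x30} A26={x4,x21,x22} A34={x11,x19,x35} A35={x2,x10,x12,x13} A36={x12,x19,x24} A45={x7,x16,x28} A46={x14,x19,x22} A56={x3,x6,x12}
  A123={x8} A126={x4} A134={x11} A145={x28} A156={x6} A235={x13} A245={x16} A246={x22} A346={x19} A356={x12}
components per intersection:
  A1: {x1,x4,x5,x6,x8,x11,x20,x23,x25,x28,x29}
  A2: {x4,x8,x13,x16,x21,x22,x26,x27,x29,x30,x31,x32}
  A3: {x1,x2,x8,x10,x11,x12,x13,x18,x19,x24,x32,x33,x35}
  A4: {x5,x7,x11,x14,x16,x17,x19,x22,x27,x28,x35}
  A5: {x2,x3,x6,x7,x9,x10,x12,x13,x16,x25,x28,x30,x34}
  A6: {x3,x4,x6,x12,x14,x15,x19,x20,x21,x22,x24}
  A12: {x4,x8,x29}
  A13: {x1,x8,x11}
  A14: {x5,x11,x28}
  A15: {x6,x25,x28}
  A16: {x4,x6,x20}
  A23: {x8,x13,x32}
  A24: {x16,x22,x27}
  A25: {x13,x16,x30}
  A26: {x4,x21,x22}
  A34: {x11,x19,x35}
  A35: {x2,x10,x12,x13}
  A36: {x12,x19,x24}
  A45: {x7,x16,x28}
  A46: {x14,x19,x22}
  A56: {x3,x6,x12}
  A123: {x8}
  A126: {x4}
  A134: {x11}
  A145: {x28}
  A156: {x6}
  A235: {x13}
  A245: {x16}
  A246: {x22}
  A346: {x19}
  A356: {x12}
C dims 6,15,10; δ0: rk 5, SNF 1^5; δ1: rk 10, SNF 1^9·2
Ȟ^0 = (6 − 5) − 0 = 1, so Ȟ^0 ≅ Z
Ȟ^1 = (15 − 10) − 5 = 0, so Ȟ^1 ≅ 0
Ȟ^2 = (10 − 0) − 10 = 0 plus torsion [2], so Ȟ^2 ≅ Z/2


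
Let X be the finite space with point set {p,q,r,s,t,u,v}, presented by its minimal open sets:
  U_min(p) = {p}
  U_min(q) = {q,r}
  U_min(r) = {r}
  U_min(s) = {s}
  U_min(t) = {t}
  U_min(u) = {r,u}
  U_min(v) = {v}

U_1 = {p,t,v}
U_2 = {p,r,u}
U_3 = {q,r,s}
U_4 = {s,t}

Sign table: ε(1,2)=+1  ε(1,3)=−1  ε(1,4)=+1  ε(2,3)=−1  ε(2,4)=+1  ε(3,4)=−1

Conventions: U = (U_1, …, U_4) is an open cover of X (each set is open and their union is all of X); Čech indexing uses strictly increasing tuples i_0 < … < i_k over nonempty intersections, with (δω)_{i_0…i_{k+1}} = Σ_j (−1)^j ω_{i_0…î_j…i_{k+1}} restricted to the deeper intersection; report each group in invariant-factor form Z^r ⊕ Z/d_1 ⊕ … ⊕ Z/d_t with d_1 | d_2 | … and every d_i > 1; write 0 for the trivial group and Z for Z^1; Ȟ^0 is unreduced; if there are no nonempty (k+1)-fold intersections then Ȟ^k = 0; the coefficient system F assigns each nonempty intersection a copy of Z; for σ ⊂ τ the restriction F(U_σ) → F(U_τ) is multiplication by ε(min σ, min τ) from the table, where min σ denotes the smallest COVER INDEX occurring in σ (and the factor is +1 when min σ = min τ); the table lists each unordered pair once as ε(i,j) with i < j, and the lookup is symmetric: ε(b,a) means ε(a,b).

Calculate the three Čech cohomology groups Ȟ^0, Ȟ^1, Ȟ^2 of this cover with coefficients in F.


nerve of the cover:
  U12={p} U14={t} U23={r} U34={s}
C dims 4,4; δ0: rk 3, SNF 1^3
Ȟ^0 = (4 − 3) − 0 = 1, so Ȟ^0 ≅ Z
Ȟ^1 = (4 − 0) − 3 = 1, so Ȟ^1 ≅ Z
Ȟ^2 = (0 − 0) − 0 = 0, so Ȟ^2 ≅ 0

Ȟ^0 = Z,  Ȟ^1 = Z,  Ȟ^2 = 0


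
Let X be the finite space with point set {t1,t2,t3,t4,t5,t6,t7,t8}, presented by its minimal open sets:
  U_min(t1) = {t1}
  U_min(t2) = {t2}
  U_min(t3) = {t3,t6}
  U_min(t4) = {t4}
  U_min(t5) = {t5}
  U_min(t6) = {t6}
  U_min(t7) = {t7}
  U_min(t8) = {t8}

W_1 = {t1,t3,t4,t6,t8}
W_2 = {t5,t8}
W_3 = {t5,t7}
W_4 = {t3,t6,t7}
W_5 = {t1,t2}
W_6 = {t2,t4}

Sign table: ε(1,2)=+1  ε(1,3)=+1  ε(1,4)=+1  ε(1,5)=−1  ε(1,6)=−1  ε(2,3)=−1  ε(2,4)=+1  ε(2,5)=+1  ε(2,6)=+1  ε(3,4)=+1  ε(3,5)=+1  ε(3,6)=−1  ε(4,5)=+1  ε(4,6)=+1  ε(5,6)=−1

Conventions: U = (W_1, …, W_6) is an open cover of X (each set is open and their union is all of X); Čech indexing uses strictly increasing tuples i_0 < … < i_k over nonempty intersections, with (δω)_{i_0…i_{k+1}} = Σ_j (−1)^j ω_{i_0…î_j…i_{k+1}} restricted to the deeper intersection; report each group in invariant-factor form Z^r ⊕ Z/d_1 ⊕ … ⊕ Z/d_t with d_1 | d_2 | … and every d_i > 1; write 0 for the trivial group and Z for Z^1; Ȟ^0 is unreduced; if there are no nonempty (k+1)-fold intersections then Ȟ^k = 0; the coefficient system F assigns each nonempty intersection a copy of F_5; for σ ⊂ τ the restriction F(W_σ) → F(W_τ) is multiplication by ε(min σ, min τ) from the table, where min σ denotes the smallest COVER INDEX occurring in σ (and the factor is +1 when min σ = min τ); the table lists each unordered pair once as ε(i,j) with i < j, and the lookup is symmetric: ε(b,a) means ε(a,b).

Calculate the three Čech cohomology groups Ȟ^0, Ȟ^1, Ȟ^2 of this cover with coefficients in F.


Ȟ^0 = 0, Ȟ^1 = Z/5 and Ȟ^2 = 0

nerve simplices:
  W12={t8} W14={t3,t6} W15={t1} W16={t4} W23={t5} W34={t7} W56={t2}
C dims 6,7; δ0: rk_F5 6
degree 0: 6−6−0 = 0 → Ȟ^0 ≅ 0
degree 1: 7−0−6 = 1 → Ȟ^1 ≅ Z/5
degree 2: 0−0−0 = 0 → Ȟ^2 ≅ 0


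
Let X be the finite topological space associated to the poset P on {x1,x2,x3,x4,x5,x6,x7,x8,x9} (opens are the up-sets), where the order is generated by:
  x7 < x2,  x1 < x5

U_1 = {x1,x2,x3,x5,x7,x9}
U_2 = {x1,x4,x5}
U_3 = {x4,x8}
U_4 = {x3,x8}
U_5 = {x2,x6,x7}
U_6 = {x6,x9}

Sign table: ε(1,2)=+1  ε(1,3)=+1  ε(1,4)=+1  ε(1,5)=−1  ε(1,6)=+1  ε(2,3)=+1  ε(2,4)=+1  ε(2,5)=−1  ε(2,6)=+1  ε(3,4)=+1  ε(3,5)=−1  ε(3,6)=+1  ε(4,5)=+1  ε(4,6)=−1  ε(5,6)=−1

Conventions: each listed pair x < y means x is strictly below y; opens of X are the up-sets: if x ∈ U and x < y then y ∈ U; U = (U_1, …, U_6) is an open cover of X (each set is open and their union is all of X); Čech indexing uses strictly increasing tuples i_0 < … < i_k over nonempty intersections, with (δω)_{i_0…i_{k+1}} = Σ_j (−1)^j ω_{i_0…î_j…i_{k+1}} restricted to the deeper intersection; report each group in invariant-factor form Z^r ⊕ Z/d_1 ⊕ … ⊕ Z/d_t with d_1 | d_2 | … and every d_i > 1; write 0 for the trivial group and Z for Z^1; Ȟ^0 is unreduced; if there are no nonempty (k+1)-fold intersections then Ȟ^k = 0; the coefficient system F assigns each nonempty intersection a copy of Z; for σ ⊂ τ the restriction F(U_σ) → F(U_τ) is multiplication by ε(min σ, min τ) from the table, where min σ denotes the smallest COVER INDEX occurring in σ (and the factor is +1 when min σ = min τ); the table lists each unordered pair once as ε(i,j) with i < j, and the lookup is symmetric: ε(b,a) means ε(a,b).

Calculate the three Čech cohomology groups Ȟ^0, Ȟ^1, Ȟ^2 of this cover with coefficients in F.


nerve of the cover:
  U12={x1,x5} U14={x3} U15={x2,x7} U16={x9} U23={x4} U34={x8} U56={x6}
C dims 6,7; δ0: rk 5, SNF 1^5
Ȟ^0 = (6 − 5) − 0 = 1, so Ȟ^0 ≅ Z
Ȟ^1 = (7 − 0) − 5 = 2, so Ȟ^1 ≅ Z^2
Ȟ^2 = (0 − 0) − 0 = 0, so Ȟ^2 ≅ 0

Ȟ^0 = Z, Ȟ^1 = Z^2, Ȟ^2 = 0


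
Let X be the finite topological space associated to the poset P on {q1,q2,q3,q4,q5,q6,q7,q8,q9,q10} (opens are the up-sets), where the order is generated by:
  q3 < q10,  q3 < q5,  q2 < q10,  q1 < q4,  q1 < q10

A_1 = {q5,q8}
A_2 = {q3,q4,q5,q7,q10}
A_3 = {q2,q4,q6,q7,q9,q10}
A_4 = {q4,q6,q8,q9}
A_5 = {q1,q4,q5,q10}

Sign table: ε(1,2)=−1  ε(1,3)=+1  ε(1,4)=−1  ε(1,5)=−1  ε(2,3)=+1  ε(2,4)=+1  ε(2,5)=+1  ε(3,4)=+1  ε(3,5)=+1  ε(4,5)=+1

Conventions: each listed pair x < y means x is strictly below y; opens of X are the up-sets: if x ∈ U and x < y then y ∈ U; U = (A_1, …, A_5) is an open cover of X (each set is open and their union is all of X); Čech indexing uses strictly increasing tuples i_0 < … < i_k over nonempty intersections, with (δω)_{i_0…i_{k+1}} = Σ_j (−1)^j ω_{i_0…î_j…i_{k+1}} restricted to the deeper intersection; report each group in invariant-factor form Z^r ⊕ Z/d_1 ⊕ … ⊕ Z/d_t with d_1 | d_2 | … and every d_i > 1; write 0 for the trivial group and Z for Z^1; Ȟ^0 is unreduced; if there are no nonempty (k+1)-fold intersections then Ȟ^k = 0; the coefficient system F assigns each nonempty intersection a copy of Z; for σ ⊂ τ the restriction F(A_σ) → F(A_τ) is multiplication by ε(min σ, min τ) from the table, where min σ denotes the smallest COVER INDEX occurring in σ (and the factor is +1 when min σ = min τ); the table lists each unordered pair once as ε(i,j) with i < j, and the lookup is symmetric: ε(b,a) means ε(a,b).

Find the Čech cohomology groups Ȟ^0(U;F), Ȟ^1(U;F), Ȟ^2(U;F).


Ȟ^0 ≅ Z, Ȟ^1 ≅ Z and Ȟ^2 ≅ 0

cover nerve:
  A12={q5} A14={q8} A15={q5} A23={q4,q7,q10} A24={q4} A25={q4,q5,q10} A34={q4,q6,q9} A35={q4,q10} A45={q4}
  A125={q5} A234={q4} A235={q4,q10} A245={q4} A345={q4}
  A2345={q4}
C dims 5,9,5,1; δ0: rk 4, SNF 1^4; δ1: rk 4, SNF 1^4; δ2: rk 1, SNF 1^1
Ȟ^0: (5−4)−0=1 ⇒ Z
Ȟ^1: (9−4)−4=1 ⇒ Z
Ȟ^2: (5−1)−4=0 ⇒ 0


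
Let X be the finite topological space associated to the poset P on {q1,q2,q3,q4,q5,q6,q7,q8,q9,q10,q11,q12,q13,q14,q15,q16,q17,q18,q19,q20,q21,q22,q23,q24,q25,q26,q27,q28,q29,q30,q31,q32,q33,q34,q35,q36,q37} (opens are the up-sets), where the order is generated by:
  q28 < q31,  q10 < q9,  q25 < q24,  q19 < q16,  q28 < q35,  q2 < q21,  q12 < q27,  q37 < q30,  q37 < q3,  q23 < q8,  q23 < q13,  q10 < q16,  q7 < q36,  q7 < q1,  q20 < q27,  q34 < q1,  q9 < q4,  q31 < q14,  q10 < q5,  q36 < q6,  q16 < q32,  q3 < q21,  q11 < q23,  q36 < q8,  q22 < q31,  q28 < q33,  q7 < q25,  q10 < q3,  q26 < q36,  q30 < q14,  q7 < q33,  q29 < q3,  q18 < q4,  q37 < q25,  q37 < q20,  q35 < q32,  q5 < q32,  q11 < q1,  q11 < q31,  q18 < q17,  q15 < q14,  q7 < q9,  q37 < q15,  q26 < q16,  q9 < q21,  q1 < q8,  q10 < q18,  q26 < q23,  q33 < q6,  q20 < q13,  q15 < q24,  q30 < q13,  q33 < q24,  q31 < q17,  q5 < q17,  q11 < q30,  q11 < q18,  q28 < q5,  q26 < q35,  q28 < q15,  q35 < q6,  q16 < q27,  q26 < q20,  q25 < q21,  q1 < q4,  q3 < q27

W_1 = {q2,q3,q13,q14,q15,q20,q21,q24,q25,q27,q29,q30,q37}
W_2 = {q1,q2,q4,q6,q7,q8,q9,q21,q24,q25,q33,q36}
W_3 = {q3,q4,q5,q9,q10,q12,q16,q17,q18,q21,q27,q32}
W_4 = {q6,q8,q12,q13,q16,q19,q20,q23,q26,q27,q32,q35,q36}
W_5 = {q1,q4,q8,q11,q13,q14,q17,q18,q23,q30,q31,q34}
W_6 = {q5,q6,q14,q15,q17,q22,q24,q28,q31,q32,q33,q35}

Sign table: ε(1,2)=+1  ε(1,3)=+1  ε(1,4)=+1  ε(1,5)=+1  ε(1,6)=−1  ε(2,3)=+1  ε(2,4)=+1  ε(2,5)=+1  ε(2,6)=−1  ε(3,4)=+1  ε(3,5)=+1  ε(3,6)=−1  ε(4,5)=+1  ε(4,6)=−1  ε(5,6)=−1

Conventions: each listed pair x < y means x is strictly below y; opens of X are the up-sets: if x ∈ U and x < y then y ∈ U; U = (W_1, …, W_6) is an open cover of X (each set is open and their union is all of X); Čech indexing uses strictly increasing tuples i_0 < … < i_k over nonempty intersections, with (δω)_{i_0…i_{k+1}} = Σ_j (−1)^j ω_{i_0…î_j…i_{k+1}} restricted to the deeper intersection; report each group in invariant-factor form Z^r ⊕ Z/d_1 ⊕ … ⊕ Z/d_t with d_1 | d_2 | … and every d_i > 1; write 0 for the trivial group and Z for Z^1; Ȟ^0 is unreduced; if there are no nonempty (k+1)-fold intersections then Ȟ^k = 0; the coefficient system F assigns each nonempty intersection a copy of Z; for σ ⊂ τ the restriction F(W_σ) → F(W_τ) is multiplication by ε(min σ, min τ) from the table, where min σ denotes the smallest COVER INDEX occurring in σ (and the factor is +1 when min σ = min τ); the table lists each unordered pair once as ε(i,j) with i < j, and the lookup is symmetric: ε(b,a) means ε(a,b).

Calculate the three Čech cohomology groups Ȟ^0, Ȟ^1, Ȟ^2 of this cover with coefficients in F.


Ȟ^0(U;F) ≅ Z,  Ȟ^1(U;F) ≅ 0,  Ȟ^2(U;F) ≅ Z/2

nonempty intersections:
  W12={q2,q21,q24,q25} W13={q3,q21,q27} W14={q13,q20,q27} W15={q13,q14,q30} W16={q14,q15,q24} W23={q4,q9,q21} W24={q6,q8,q36} W25={q1,q4,q8} W26={q6,q24,q33} W34={q12,q16,q27,q32} W35={q4,q17,q18} W36={q5,q17,q32} W45={q8,q13,q23} W46={q6,q32,q35} W56={q14,q17,q31}
  W123={q21} W126={q24} W134={q27} W145={q13} W156={q14} W235={q4} W245={q8} W246={q6} W346={q32} W356={q17}
C dims 6,15,10; δ0: rk 5, SNF 1^5; δ1: rk 10, SNF 1^9·2
Ȟ^0: (6−5)−0=1 ⇒ Z
Ȟ^1: (15−10)−5=0 ⇒ 0
Ȟ^2: (10−0)−10=0 plus torsion [2] ⇒ Z/2


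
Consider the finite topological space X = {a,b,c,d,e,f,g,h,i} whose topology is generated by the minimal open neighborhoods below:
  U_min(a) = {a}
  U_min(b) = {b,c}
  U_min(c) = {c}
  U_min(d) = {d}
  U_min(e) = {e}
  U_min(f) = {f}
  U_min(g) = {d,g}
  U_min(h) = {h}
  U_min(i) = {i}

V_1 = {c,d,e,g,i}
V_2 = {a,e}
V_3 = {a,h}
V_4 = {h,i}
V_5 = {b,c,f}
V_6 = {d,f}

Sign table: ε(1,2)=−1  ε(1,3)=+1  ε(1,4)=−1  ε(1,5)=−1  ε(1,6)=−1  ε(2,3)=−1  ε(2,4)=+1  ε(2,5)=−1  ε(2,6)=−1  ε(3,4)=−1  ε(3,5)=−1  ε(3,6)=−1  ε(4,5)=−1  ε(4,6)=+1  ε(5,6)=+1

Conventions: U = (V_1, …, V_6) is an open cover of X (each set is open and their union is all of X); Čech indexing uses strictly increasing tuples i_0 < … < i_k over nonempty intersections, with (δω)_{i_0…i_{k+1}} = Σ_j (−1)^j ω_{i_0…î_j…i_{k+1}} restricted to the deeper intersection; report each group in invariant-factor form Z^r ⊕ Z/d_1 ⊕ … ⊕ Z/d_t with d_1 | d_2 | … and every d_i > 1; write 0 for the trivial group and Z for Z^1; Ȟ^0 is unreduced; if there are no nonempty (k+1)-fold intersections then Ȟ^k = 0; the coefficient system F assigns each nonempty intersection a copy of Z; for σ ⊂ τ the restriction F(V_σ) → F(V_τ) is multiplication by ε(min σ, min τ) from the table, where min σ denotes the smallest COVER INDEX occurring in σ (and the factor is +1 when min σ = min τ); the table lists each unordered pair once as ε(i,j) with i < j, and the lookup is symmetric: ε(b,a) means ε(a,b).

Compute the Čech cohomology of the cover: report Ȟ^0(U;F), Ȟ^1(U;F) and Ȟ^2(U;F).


intersection data:
  V12={e} V14={i} V15={c} V16={d} V23={a} V34={h} V56={f}
C dims 6,7; δ0: rk 5, SNF 1^5
Ȟ^0 = (6 − 5) − 0 = 1, so Ȟ^0 ≅ Z
Ȟ^1 = (7 − 0) − 5 = 2, so Ȟ^1 ≅ Z^2
Ȟ^2 = (0 − 0) − 0 = 0, so Ȟ^2 ≅ 0

Ȟ^0(U;F) ≅ Z, Ȟ^1(U;F) ≅ Z^2 and Ȟ^2(U;F) ≅ 0


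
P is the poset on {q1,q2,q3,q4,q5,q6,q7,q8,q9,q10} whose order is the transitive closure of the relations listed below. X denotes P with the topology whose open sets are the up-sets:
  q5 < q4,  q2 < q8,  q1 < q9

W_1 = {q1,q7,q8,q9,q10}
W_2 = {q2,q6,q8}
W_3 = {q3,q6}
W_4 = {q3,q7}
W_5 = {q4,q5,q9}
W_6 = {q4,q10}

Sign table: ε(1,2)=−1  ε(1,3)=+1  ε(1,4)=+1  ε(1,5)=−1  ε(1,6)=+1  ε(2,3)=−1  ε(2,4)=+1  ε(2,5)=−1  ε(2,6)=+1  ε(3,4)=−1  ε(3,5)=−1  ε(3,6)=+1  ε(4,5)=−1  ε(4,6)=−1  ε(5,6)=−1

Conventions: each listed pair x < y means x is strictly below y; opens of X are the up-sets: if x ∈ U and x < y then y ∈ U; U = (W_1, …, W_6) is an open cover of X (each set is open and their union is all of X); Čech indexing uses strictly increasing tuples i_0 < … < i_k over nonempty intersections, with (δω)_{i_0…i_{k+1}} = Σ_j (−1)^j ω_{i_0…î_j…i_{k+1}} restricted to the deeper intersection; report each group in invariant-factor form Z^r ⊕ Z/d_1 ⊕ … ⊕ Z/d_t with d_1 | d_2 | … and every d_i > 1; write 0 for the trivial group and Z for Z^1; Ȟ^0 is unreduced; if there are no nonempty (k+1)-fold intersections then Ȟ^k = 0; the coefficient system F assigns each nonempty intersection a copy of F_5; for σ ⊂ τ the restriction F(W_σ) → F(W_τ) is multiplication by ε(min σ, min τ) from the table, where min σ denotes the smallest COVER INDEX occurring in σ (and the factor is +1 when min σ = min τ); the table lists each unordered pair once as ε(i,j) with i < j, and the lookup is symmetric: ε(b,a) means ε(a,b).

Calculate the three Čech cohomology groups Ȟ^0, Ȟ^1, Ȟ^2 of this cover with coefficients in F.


Ȟ^0(U;F) ≅ 0,  Ȟ^1(U;F) ≅ Z/5,  Ȟ^2(U;F) ≅ 0

nerve simplices:
  W12={q8} W14={q7} W15={q9} W16={q10} W23={q6} W34={q3} W56={q4}
C dims 6,7; δ0: rk_F5 6
degree 0: 6−6−0 = 0 → Ȟ^0 ≅ 0
degree 1: 7−0−6 = 1 → Ȟ^1 ≅ Z/5
degree 2: 0−0−0 = 0 → Ȟ^2 ≅ 0


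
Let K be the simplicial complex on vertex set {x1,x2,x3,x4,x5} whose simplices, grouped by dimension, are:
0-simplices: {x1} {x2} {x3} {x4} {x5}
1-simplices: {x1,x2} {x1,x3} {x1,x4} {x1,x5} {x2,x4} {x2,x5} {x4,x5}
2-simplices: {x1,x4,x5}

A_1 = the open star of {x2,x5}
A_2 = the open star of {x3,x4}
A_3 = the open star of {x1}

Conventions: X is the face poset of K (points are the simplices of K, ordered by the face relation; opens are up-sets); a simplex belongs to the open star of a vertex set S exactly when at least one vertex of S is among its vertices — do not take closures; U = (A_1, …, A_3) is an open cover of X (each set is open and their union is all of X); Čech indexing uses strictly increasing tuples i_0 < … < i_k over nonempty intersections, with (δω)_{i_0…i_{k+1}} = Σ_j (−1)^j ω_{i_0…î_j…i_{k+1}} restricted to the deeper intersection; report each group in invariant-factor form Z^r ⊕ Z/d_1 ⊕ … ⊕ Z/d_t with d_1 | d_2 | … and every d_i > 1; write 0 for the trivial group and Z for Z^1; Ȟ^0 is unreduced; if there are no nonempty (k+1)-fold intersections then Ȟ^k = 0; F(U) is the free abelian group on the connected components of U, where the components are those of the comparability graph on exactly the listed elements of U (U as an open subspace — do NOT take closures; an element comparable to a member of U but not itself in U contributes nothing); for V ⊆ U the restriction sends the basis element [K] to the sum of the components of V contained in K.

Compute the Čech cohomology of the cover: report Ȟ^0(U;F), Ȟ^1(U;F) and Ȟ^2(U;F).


Ȟ^0(U;F) ≅ Z,  Ȟ^1(U;F) ≅ Z^2,  Ȟ^2(U;F) ≅ 0

cover nerve:
  A1={{x2},{x5},{x1,x2},{x1,x5},{x2,x4},{x2,x5},{x4,x5},{x1,x4,x5}} A2={{x3},{x4},{x1,x3},{x1,x4},{x2,x4},{x4,x5},{x1,x4,x5}} A3={{x1},{x1,x2},{x1,x3},{x1,x4},{x1,x5},{x1,x4,x5}}
  A12={{x2,x4},{x4,x5},{x1,x4,x5}} A13={{x1,x2},{x1,x5},{x1,x4,x5}} A23={{x1,x3},{x1,x4},{x1,x4,x5}}
  A123={{x1,x4,x5}}
components per intersection:
  A1: {{x2},{x5},{x1,x2},{x1,x5},{x2,x4},{x2,x5},{x4,x5},{x1,x4,x5}}
  A2: {{x3},{x1,x3}} {{x4},{x1,x4},{x2,x4},{x4,x5},{x1,x4,x5}}
  A3: {{x1},{x1,x2},{x1,x3},{x1,x4},{x1,x5},{x1,x4,x5}}
  A12: {{x2,x4}} {{x4,x5},{x1,x4,x5}}
  A13: {{x1,x2}} {{x1,x5},{x1,x4,x5}}
  A23: {{x1,x3}} {{x1,x4},{x1,x4,x5}}
  A123: {{x1,x4,x5}}
C dims 4,6,1; δ0: rk 3, SNF 1^3; δ1: rk 1, SNF 1^1
Ȟ^0: (4−3)−0=1 ⇒ Z
Ȟ^1: (6−1)−3=2 ⇒ Z^2
Ȟ^2: (1−0)−1=0 ⇒ 0


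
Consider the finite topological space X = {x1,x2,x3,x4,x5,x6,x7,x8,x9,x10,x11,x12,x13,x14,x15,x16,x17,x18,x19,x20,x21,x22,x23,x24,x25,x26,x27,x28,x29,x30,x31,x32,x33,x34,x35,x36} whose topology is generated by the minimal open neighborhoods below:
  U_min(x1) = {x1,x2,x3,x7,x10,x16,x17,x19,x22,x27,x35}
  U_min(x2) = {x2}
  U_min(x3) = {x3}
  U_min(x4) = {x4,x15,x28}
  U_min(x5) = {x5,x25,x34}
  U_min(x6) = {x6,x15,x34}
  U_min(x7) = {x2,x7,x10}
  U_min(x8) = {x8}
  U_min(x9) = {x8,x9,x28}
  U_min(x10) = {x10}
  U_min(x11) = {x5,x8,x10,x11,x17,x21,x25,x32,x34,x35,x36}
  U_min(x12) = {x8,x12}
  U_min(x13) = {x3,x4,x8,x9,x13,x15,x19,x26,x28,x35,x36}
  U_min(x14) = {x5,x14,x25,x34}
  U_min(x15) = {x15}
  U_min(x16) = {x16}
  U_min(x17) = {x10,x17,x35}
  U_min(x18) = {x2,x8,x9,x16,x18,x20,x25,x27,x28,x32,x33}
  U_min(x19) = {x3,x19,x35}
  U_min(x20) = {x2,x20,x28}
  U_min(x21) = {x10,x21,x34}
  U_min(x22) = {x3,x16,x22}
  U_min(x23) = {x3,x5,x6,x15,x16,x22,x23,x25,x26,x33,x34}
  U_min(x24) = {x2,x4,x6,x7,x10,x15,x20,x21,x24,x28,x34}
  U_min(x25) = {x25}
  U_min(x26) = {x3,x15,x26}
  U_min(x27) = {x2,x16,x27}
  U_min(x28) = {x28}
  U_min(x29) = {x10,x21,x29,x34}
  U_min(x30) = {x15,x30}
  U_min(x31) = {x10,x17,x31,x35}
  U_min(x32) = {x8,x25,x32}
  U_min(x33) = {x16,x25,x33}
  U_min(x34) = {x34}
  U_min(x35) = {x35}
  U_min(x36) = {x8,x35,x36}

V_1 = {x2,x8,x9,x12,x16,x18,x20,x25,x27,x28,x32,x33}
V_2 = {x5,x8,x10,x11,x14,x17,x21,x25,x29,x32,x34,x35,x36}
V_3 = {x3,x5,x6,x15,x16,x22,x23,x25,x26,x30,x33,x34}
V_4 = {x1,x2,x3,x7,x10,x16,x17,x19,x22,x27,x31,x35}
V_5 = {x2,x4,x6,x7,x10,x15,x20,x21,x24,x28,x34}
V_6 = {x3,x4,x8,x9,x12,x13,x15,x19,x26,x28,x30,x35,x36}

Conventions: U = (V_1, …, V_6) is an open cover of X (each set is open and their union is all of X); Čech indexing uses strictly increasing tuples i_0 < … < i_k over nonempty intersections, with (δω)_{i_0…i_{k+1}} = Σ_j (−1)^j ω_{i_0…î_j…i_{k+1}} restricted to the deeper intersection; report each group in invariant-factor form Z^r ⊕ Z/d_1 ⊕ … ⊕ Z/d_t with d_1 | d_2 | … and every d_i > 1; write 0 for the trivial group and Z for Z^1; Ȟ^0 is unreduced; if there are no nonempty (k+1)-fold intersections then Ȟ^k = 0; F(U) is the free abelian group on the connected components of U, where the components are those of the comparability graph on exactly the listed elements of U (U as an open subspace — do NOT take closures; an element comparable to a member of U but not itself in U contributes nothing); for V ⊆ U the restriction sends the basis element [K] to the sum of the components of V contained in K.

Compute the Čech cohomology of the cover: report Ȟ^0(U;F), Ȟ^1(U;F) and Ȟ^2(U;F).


Ȟ^0(U;F) ≅ Z,  Ȟ^1(U;F) ≅ 0,  Ȟ^2(U;F) ≅ Z/2

cover nerve:
  V12={x8,x25,x32} V13={x16,x25,x33} V14={x2,x16,x27} V15={x2,x20,x28} V16={x8,x9,x12,x28} V23={x5,x25,x34} V24={x10,x17,x35} V25={x10,x21,x34} V26={x8,x35,x36} V34={x3,x16,x22} V35={x6,x15,x34} V36={x3,x15,x26,x30} V45={x2,x7,x10} V46={x3,x19,x35} V56={x4,x15,x28}
  V123={x25} V126={x8} V134={x16} V145={x2} V156={x28} V235={x34} V245={x10} V246={x35} V346={x3} V356={x15}
components per intersection:
  V1: {x2,x8,x9,x12,x16,x18,x20,x25,x27,x28,x32,x33}
  V2: {x5,x8,x10,x11,x14,x17,x21,x25,x29,x32,x34,x35,x36}
  V3: {x3,x5,x6,x15,x16,x22,x23,x25,x26,x30,x33,x34}
  V4: {x1,x2,x3,x7,x10,x16,x17,x19,x22,x27,x31,x35}
  V5: {x2,x4,x6,x7,x10,x15,x20,x21,x24,x28,x34}
  V6: {x3,x4,x8,x9,x12,x13,x15,x19,x26,x28,x30,x35,x36}
  V12: {x8,x25,x32}
  V13: {x16,x25,x33}
  V14: {x2,x16,x27}
  V15: {x2,x20,x28}
  V16: {x8,x9,x12,x28}
  V23: {x5,x25,x34}
  V24: {x10,x17,x35}
  V25: {x10,x21,x34}
  V26: {x8,x35,x36}
  V34: {x3,x16,x22}
  V35: {x6,x15,x34}
  V36: {x3,x15,x26,x30}
  V45: {x2,x7,x10}
  V46: {x3,x19,x35}
  V56: {x4,x15,x28}
  V123: {x25}
  V126: {x8}
  V134: {x16}
  V145: {x2}
  V156: {x28}
  V235: {x34}
  V245: {x10}
  V246: {x35}
  V346: {x3}
  V356: {x15}
C dims 6,15,10; δ0: rk 5, SNF 1^5; δ1: rk 10, SNF 1^9·2
Ȟ^0: (6−5)−0=1 ⇒ Z
Ȟ^1: (15−10)−5=0 ⇒ 0
Ȟ^2: (10−0)−10=0 plus torsion [2] ⇒ Z/2


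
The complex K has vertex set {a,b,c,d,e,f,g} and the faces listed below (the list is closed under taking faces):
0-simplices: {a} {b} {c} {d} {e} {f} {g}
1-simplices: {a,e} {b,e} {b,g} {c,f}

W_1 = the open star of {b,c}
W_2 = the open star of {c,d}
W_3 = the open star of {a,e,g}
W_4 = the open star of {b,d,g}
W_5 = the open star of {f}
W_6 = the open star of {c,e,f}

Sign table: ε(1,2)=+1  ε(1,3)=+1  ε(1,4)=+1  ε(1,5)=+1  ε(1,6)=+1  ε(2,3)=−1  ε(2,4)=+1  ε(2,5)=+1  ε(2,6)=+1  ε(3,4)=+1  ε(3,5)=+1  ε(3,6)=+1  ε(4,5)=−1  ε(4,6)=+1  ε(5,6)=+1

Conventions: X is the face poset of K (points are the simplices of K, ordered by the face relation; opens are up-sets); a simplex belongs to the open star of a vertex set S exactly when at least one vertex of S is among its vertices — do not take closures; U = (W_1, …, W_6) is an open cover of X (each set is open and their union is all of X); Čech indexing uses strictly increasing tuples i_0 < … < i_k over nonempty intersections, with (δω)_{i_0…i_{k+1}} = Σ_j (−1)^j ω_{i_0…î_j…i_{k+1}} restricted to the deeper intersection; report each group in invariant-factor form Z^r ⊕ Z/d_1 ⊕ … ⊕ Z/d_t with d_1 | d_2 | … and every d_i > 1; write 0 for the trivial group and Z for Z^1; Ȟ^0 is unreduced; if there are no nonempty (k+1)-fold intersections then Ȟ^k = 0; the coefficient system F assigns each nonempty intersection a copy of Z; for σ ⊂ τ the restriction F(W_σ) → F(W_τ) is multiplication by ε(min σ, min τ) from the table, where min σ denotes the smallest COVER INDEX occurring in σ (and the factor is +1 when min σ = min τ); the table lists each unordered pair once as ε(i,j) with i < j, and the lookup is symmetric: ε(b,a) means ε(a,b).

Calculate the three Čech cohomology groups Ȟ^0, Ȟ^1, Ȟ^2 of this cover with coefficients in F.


cover nerve:
  W1={{b},{c},{b,e},{b,g},{c,f}} W2={{c},{d},{c,f}} W3={{a},{e},{g},{a,e},{b,e},{b,g}} W4={{b},{d},{g},{b,e},{b,g}} W5={{f},{c,f}} W6={{c},{e},{f},{a,e},{b,e},{c,f}}
  W12={{c},{c,f}} W13={{b,e},{b,g}} W14={{b},{b,e},{b,g}} W15={{c,f}} W16={{c},{b,e},{c,f}} W24={{d}} W25={{c,f}} W26={{c},{c,f}} W34={{g},{b,e},{b,g}} W36={{e},{a,e},{b,e}} W46={{b,e}} W56={{f},{c,f}}
  W125={{c,f}} W126={{c},{c,f}} W134={{b,e},{b,g}} W136={{b,e}} W146={{b,e}} W156={{c,f}} W256={{c,f}} W346={{b,e}}
  W1256={{c,f}} W1346={{b,e}}
C dims 6,12,8,2; δ0: rk 5, SNF 1^5; δ1: rk 6, SNF 1^6; δ2: rk 2, SNF 1^2
Ȟ^0: (6−5)−0=1 ⇒ Z
Ȟ^1: (12−6)−5=1 ⇒ Z
Ȟ^2: (8−2)−6=0 ⇒ 0

Ȟ^0 = Z; Ȟ^1 = Z; Ȟ^2 = 0


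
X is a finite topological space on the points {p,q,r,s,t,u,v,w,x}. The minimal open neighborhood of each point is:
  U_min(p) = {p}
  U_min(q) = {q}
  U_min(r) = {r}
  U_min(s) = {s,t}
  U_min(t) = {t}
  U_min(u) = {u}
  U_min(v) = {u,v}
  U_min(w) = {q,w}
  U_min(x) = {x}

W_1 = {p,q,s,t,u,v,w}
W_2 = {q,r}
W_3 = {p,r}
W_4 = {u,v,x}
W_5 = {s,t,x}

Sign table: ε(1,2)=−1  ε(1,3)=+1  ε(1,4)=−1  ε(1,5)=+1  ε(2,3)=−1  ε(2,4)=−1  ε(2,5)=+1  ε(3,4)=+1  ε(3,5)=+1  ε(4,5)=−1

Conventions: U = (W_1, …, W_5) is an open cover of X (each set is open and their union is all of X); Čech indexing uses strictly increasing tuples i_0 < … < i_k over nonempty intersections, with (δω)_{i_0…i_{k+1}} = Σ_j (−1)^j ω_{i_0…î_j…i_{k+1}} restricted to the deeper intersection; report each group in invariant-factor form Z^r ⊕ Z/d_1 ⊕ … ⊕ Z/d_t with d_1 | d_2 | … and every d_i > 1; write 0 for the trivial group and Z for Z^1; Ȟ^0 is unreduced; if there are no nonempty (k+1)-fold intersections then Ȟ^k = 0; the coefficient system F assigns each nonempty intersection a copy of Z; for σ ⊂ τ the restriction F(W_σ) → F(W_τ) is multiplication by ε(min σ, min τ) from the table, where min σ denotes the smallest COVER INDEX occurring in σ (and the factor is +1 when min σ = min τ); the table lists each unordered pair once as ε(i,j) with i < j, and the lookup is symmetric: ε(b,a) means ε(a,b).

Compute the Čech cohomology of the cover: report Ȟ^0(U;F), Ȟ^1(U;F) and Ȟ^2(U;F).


Ȟ^0(U;F) ≅ Z,  Ȟ^1(U;F) ≅ Z^2,  Ȟ^2(U;F) ≅ 0

nerve simplices:
  W12={q} W13={p} W14={u,v} W15={s,t} W23={r} W45={x}
C dims 5,6; δ0: rk 4, SNF 1^4
degree 0: 5−4−0 = 1 → Ȟ^0 ≅ Z
degree 1: 6−0−4 = 2 → Ȟ^1 ≅ Z^2
degree 2: 0−0−0 = 0 → Ȟ^2 ≅ 0


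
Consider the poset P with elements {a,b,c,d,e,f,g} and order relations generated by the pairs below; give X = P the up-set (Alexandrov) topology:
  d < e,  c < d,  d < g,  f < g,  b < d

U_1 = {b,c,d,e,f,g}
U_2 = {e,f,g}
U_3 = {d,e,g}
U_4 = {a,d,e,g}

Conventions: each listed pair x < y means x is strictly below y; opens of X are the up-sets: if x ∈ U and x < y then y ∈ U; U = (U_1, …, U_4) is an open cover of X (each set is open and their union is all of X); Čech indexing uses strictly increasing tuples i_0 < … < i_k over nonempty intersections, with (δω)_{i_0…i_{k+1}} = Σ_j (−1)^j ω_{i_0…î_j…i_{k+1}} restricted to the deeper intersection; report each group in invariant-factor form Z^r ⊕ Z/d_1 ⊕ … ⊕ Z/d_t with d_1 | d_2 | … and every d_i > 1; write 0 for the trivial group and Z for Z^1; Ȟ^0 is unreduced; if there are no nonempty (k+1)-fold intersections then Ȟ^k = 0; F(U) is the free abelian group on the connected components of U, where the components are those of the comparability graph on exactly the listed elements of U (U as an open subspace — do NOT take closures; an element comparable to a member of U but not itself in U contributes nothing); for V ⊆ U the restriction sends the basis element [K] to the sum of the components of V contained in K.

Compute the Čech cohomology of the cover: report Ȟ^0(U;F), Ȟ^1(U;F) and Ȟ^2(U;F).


nonempty intersections:
  U12={e,f,g} U13={d,e,g} U14={d,e,g} U23={e,g} U24={e,g} U34={d,e,g}
  U123={e,g} U124={e,g} U134={d,e,g} U234={e,g}
  U1234={e,g}
components per intersection:
  U1: {b,c,d,e,f,g}
  U2: {e} {f,g}
  U3: {d,e,g}
  U4: {a} {d,e,g}
  U12: {e} {f,g}
  U13: {d,e,g}
  U14: {d,e,g}
  U23: {e} {g}
  U24: {e} {g}
  U34: {d,e,g}
  U123: {e} {g}
  U124: {e} {g}
  U134: {d,e,g}
  U234: {e} {g}
  U1234: {e} {g}
C dims 6,9,7,2; δ0: rk 4, SNF 1^4; δ1: rk 5, SNF 1^5; δ2: rk 2, SNF 1^2
Ȟ^0: (6−4)−0=2 ⇒ Z^2
Ȟ^1: (9−5)−4=0 ⇒ 0
Ȟ^2: (7−2)−5=0 ⇒ 0

Ȟ^0 ≅ Z^2,  Ȟ^1 ≅ 0,  Ȟ^2 ≅ 0


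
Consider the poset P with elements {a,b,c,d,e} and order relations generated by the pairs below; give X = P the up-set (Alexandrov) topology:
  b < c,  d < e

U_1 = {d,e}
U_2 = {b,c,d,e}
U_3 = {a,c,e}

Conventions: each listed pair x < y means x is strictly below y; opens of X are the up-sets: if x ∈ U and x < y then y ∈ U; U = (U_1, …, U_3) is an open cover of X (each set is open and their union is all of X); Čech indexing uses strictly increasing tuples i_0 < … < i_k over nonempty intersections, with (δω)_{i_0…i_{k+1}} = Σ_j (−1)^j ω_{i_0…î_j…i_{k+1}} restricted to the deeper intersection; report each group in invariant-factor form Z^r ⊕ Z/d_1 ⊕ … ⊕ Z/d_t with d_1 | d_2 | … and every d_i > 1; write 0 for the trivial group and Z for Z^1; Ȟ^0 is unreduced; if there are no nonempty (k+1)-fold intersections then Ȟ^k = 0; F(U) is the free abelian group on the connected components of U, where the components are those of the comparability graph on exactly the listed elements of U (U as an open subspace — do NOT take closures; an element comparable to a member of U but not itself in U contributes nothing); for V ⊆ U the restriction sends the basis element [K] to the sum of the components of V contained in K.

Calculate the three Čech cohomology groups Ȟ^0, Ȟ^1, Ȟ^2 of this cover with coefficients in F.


cover nerve:
  U12={d,e} U13={e} U23={c,e}
  U123={e}
components per intersection:
  U1: {d,e}
  U2: {b,c} {d,e}
  U3: {a} {c} {e}
  U12: {d,e}
  U13: {e}
  U23: {c} {e}
  U123: {e}
C dims 6,4,1; δ0: rk 3, SNF 1^3; δ1: rk 1, SNF 1^1
Ȟ^0: (6−3)−0=3 ⇒ Z^3
Ȟ^1: (4−1)−3=0 ⇒ 0
Ȟ^2: (1−0)−1=0 ⇒ 0

Ȟ^0 = Z^3; Ȟ^1 = 0; Ȟ^2 = 0


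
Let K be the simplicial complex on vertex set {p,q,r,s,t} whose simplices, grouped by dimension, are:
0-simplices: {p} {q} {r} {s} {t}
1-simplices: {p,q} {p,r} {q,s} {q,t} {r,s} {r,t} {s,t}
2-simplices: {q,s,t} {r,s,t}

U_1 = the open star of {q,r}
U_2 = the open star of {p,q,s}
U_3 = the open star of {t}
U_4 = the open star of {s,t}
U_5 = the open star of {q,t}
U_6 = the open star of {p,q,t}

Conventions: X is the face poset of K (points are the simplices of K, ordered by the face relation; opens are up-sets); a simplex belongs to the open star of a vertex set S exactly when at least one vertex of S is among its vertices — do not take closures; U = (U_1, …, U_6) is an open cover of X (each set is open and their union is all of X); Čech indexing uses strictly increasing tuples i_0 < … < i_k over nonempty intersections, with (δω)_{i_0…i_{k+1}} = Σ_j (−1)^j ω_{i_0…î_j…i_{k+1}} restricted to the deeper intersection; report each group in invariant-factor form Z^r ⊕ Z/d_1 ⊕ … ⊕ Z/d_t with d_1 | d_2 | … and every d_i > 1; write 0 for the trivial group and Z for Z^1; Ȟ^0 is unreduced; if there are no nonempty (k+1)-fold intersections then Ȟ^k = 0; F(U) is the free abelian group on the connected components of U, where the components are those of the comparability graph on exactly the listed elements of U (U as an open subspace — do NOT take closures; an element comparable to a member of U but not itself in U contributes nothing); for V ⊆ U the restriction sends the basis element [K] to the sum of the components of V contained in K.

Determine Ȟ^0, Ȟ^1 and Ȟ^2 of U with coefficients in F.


Ȟ^0(U;F) ≅ Z, Ȟ^1(U;F) ≅ Z and Ȟ^2(U;F) ≅ 0

nonempty overlaps:
  U1={{q},{r},{p,q},{p,r},{q,s},{q,t},{r,s},{r,t},{q,s,t},{r,s,t}} U2={{p},{q},{s},{p,q},{p,r},{q,s},{q,t},{r,s},{s,t},{q,s,t},{r,s,t}} U3={{t},{q,t},{r,t},{s,t},{q,s,t},{r,s,t}} U4={{s},{t},{q,s},{q,t},{r,s},{r,t},{s,t},{q,s,t},{r,s,t}} U5={{q},{t},{p,q},{q,s},{q,t},{r,t},{s,t},{q,s,t},{r,s,t}} U6={{p},{q},{t},{p,q},{p,r},{q,s},{q,t},{r,t},{s,t},{q,s,t},{r,s,t}}
  U12={{q},{p,q},{p,r},{q,s},{q,t},{r,s},{q,s,t},{r,s,t}} U13={{q,t},{r,t},{q,s,t},{r,s,t}} U14={{q,s},{q,t},{r,s},{r,t},{q,s,t},{r,s,t}} U15={{q},{p,q},{q,s},{q,t},{r,t},{q,s,t},{r,s,t}} U16={{q},{p,q},{p,r},{q,s},{q,t},{r,t},{q,s,t},{r,s,t}} U23={{q,t},{s,t},{q,s,t},{r,s,t}} U24={{s},{q,s},{q,t},{r,s},{s,t},{q,s,t},{r,s,t}} U25={{q},{p,q},{q,s},{q,t},{s,t},{q,s,t},{r,s,t}} U26={{p},{q},{p,q},{p,r},{q,s},{q,t},{s,t},{q,s,t},{r,s,t}} U34={{t},{q,t},{r,t},{s,t},{q,s,t},{r,s,t}} U35={{t},{q,t},{r,t},{s,t},{q,s,t},{r,s,t}} U36={{t},{q,t},{r,t},{s,t},{q,s,t},{r,s,t}} U45={{t},{q,s},{q,t},{r,t},{s,t},{q,s,t},{r,s,t}} U46={{t},{q,s},{q,t},{r,t},{s,t},{q,s,t},{r,s,t}} U56={{q},{t},{p,q},{q,s},{q,t},{r,t},{s,t},{q,s,t},{r,s,t}}
  U123={{q,t},{q,s,t},{r,s,t}} U124={{q,s},{q,t},{r,s},{q,s,t},{r,s,t}} U125={{q},{p,q},{q,s},{q,t},{q,s,t},{r,s,t}} U126={{q},{p,q},{p,r},{q,s},{q,t},{q,s,t},{r,s,t}} U134={{q,t},{r,t},{q,s,t},{r,s,t}} U135={{q,t},{r,t},{q,s,t},{r,s,t}} U136={{q,t},{r,t},{q,s,t},{r,s,t}} U145={{q,s},{q,t},{r,t},{q,s,t},{r,s,t}} U146={{q,s},{q,t},{r,t},{q,s,t},{r,s,t}} U156={{q},{p,q},{q,s},{q,t},{r,t},{q,s,t},{r,s,t}} U234={{q,t},{s,t},{q,s,t},{r,s,t}} U235={{q,t},{s,t},{q,s,t},{r,s,t}} U236={{q,t},{s,t},{q,s,t},{r,s,t}} U245={{q,s},{q,t},{s,t},{q,s,t},{r,s,t}} U246={{q,s},{q,t},{s,t},{q,s,t},{r,s,t}} U256={{q},{p,q},{q,s},{q,t},{s,t},{q,s,t},{r,s,t}} U345={{t},{q,t},{r,t},{s,t},{q,s,t},{r,s,t}} U346={{t},{q,t},{r,t},{s,t},{q,s,t},{r,s,t}} U356={{t},{q,t},{r,t},{s,t},{q,s,t},{r,s,t}} U456={{t},{q,s},{q,t},{r,t},{s,t},{q,s,t},{r,s,t}}
  U1234={{q,t},{q,s,t},{r,s,t}} U1235={{q,t},{q,s,t},{r,s,t}} U1236={{q,t},{q,s,t},{r,s,t}} U1245={{q,s},{q,t},{q,s,t},{r,s,t}} U1246={{q,s},{q,t},{q,s,t},{r,s,t}} U1256={{q},{p,q},{q,s},{q,t},{q,s,t},{r,s,t}} U1345={{q,t},{r,t},{q,s,t},{r,s,t}} U1346={{q,t},{r,t},{q,s,t},{r,s,t}} U1356={{q,t},{r,t},{q,s,t},{r,s,t}} U1456={{q,s},{q,t},{r,t},{q,s,t},{r,s,t}} U2345={{q,t},{s,t},{q,s,t},{r,s,t}} U2346={{q,t},{s,t},{q,s,t},{r,s,t}} U2356={{q,t},{s,t},{q,s,t},{r,s,t}} U2456={{q,s},{q,t},{s,t},{q,s,t},{r,s,t}} U3456={{t},{q,t},{r,t},{s,t},{q,s,t},{r,s,t}}
  U12345={{q,t},{q,s,t},{r,s,t}} U12346={{q,t},{q,s,t},{r,s,t}} U12356={{q,t},{q,s,t},{r,s,t}} U12456={{q,s},{q,t},{q,s,t},{r,s,t}} U13456={{q,t},{r,t},{q,s,t},{r,s,t}} U23456={{q,t},{s,t},{q,s,t},{r,s,t}}
  U123456={{q,t},{q,s,t},{r,s,t}}
components per intersection:
  U1: {{q},{p,q},{q,s},{q,t},{q,s,t}} {{r},{p,r},{r,s},{r,t},{r,s,t}}
  U2: {{p},{q},{s},{p,q},{p,r},{q,s},{q,t},{r,s},{s,t},{q,s,t},{r,s,t}}
  U3: {{t},{q,t},{r,t},{s,t},{q,s,t},{r,s,t}}
  U4: {{s},{t},{q,s},{q,t},{r,s},{r,t},{s,t},{q,s,t},{r,s,t}}
  U5: {{q},{t},{p,q},{q,s},{q,t},{r,t},{s,t},{q,s,t},{r,s,t}}
  U6: {{p},{q},{t},{p,q},{p,r},{q,s},{q,t},{r,t},{s,t},{q,s,t},{r,s,t}}
  U12: {{q},{p,q},{q,s},{q,t},{q,s,t}} {{p,r}} {{r,s},{r,s,t}}
  U13: {{q,t},{q,s,t}} {{r,t},{r,s,t}}
  U14: {{q,s},{q,t},{q,s,t}} {{r,s},{r,t},{r,s,t}}
  U15: {{q},{p,q},{q,s},{q,t},{q,s,t}} {{r,t},{r,s,t}}
  U16: {{q},{p,q},{q,s},{q,t},{q,s,t}} {{p,r}} {{r,t},{r,s,t}}
  U23: {{q,t},{s,t},{q,s,t},{r,s,t}}
  U24: {{s},{q,s},{q,t},{r,s},{s,t},{q,s,t},{r,s,t}}
  U25: {{q},{p,q},{q,s},{q,t},{s,t},{q,s,t},{r,s,t}}
  U26: {{p},{q},{p,q},{p,r},{q,s},{q,t},{s,t},{q,s,t},{r,s,t}}
  U34: {{t},{q,t},{r,t},{s,t},{q,s,t},{r,s,t}}
  U35: {{t},{q,t},{r,t},{s,t},{q,s,t},{r,s,t}}
  U36: {{t},{q,t},{r,t},{s,t},{q,s,t},{r,s,t}}
  U45: {{t},{q,s},{q,t},{r,t},{s,t},{q,s,t},{r,s,t}}
  U46: {{t},{q,s},{q,t},{r,t},{s,t},{q,s,t},{r,s,t}}
  U56: {{q},{t},{p,q},{q,s},{q,t},{r,t},{s,t},{q,s,t},{r,s,t}}
  U123: {{q,t},{q,s,t}} {{r,s,t}}
  U124: {{q,s},{q,t},{q,s,t}} {{r,s},{r,s,t}}
  U125: {{q},{p,q},{q,s},{q,t},{q,s,t}} {{r,s,t}}
  U126: {{q},{p,q},{q,s},{q,t},{q,s,t}} {{p,r}} {{r,s,t}}
  U134: {{q,t},{q,s,t}} {{r,t},{r,s,t}}
  U135: {{q,t},{q,s,t}} {{r,t},{r,s,t}}
  U136: {{q,t},{q,s,t}} {{r,t},{r,s,t}}
  U145: {{q,s},{q,t},{q,s,t}} {{r,t},{r,s,t}}
  U146: {{q,s},{q,t},{q,s,t}} {{r,t},{r,s,t}}
  U156: {{q},{p,q},{q,s},{q,t},{q,s,t}} {{r,t},{r,s,t}}
  U234: {{q,t},{s,t},{q,s,t},{r,s,t}}
  U235: {{q,t},{s,t},{q,s,t},{r,s,t}}
  U236: {{q,t},{s,t},{q,s,t},{r,s,t}}
  U245: {{q,s},{q,t},{s,t},{q,s,t},{r,s,t}}
  U246: {{q,s},{q,t},{s,t},{q,s,t},{r,s,t}}
  U256: {{q},{p,q},{q,s},{q,t},{s,t},{q,s,t},{r,s,t}}
  U345: {{t},{q,t},{r,t},{s,t},{q,s,t},{r,s,t}}
  U346: {{t},{q,t},{r,t},{s,t},{q,s,t},{r,s,t}}
  U356: {{t},{q,t},{r,t},{s,t},{q,s,t},{r,s,t}}
  U456: {{t},{q,s},{q,t},{r,t},{s,t},{q,s,t},{r,s,t}}
  U1234: {{q,t},{q,s,t}} {{r,s,t}}
  U1235: {{q,t},{q,s,t}} {{r,s,t}}
  U1236: {{q,t},{q,s,t}} {{r,s,t}}
  U1245: {{q,s},{q,t},{q,s,t}} {{r,s,t}}
  U1246: {{q,s},{q,t},{q,s,t}} {{r,s,t}}
  U1256: {{q},{p,q},{q,s},{q,t},{q,s,t}} {{r,s,t}}
  U1345: {{q,t},{q,s,t}} {{r,t},{r,s,t}}
  U1346: {{q,t},{q,s,t}} {{r,t},{r,s,t}}
  U1356: {{q,t},{q,s,t}} {{r,t},{r,s,t}}
  U1456: {{q,s},{q,t},{q,s,t}} {{r,t},{r,s,t}}
  U2345: {{q,t},{s,t},{q,s,t},{r,s,t}}
  U2346: {{q,t},{s,t},{q,s,t},{r,s,t}}
  U2356: {{q,t},{s,t},{q,s,t},{r,s,t}}
  U2456: {{q,s},{q,t},{s,t},{q,s,t},{r,s,t}}
  U3456: {{t},{q,t},{r,t},{s,t},{q,s,t},{r,s,t}}
  U12345: {{q,t},{q,s,t}} {{r,s,t}}
  U12346: {{q,t},{q,s,t}} {{r,s,t}}
  U12356: {{q,t},{q,s,t}} {{r,s,t}}
  U12456: {{q,s},{q,t},{q,s,t}} {{r,s,t}}
  U13456: {{q,t},{q,s,t}} {{r,t},{r,s,t}}
  U23456: {{q,t},{s,t},{q,s,t},{r,s,t}}
  U123456: {{q,t},{q,s,t}} {{r,s,t}}
C dims 7,22,31,25; δ0: rk 6, SNF 1^6; δ1: rk 15, SNF 1^15; δ2: rk 16, SNF 1^16
degree 0: 7−6−0 = 1 → Ȟ^0 ≅ Z
degree 1: 22−15−6 = 1 → Ȟ^1 ≅ Z
degree 2: 31−16−15 = 0 → Ȟ^2 ≅ 0
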